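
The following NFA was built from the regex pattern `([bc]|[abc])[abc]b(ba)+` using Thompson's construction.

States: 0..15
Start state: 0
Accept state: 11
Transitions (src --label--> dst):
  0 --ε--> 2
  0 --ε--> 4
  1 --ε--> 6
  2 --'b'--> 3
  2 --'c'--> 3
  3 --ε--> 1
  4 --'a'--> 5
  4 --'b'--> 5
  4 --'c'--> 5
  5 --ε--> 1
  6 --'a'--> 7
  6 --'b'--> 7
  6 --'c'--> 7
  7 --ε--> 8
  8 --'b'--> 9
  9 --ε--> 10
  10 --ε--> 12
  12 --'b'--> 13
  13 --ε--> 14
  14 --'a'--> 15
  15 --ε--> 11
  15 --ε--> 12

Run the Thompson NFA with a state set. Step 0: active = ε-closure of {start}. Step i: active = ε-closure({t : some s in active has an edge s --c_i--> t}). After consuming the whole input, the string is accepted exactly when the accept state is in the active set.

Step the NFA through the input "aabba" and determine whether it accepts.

Answer: ACCEPT

Trace:
S₀ = ε-closure({0}) = {0,2,4}
'a' @ 1: {1,5,6}
'a' @ 2: {7,8}
'b' @ 3: {9,10,12}
'b' @ 4: {13,14}
'a' @ 5: {11,12,15}  ✓accept
end set {11,12,15} — state 11 in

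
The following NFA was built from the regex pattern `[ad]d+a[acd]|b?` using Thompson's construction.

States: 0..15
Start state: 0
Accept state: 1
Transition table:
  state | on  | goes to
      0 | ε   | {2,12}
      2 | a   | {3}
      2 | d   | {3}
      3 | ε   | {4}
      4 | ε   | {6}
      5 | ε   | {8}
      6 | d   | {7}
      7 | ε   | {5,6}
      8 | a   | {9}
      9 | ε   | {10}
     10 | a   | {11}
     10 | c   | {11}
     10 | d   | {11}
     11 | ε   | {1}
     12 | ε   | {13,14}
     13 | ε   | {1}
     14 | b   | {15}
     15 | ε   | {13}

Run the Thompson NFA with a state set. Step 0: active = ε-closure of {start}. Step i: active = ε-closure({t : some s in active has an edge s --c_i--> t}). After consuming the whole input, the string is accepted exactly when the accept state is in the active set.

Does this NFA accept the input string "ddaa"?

S₀ = ε-closure({0}) = {0,1,2,12,13,14}
'd' @ 1: {3,4,6}
'd' @ 2: {5,6,7,8}
'a' @ 3: {9,10}
'a' @ 4: {1,11}  (accept∈set)
after full input: {1,11}  (accept=1 in)

Answer: ACCEPT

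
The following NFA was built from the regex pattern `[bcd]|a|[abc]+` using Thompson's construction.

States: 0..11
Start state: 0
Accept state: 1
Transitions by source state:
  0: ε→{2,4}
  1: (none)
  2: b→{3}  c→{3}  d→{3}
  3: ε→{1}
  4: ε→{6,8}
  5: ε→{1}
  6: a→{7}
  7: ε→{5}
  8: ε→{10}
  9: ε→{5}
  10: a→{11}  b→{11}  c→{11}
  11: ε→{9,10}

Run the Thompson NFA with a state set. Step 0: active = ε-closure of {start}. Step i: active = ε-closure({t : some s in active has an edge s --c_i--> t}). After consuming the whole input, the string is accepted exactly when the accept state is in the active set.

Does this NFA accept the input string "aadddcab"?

Answer: REJECT

Trace:
start: ε-closure({0}) = {0,2,4,6,8,10}
'a' @ 1: {1,5,7,9,10,11}  [accepting]
'a' @ 2: {1,5,9,10,11}  [accepting]
'd' @ 3: {}  — state set empty
rest 'ddcab' ignored (set empty)
end set {} — state 1 not in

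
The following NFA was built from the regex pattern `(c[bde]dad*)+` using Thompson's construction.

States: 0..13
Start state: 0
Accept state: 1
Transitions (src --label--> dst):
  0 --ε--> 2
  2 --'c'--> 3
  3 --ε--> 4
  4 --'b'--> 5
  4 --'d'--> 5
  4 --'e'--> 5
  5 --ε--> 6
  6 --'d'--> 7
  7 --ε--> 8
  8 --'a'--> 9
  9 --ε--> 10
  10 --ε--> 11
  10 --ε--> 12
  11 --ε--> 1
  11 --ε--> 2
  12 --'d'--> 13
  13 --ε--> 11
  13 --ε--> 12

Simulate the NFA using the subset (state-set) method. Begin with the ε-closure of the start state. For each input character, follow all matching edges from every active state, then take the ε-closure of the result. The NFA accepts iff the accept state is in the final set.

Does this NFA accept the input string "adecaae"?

start: ε-closure({0}) = {0,2}
'a' @ 1: {}  — state set empty
rest 'decaae' ignored (set empty)
end set {} — state 1 not in

Answer: REJECT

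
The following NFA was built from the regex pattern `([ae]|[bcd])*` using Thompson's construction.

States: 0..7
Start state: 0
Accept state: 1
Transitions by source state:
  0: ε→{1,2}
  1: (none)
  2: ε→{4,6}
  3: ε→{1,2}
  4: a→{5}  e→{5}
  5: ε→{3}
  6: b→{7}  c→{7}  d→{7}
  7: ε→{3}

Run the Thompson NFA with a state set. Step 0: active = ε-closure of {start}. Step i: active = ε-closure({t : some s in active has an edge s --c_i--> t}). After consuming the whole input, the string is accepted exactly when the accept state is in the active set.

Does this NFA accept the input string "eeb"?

Answer: ACCEPT

Trace:
S₀ = ε-closure({0}) = {0,1,2,4,6}
'e' @ 1: {1,2,3,4,5,6}  ✓accept
'e' @ 2: {1,2,3,4,5,6}  ✓accept
'b' @ 3: {1,2,3,4,6,7}  ✓accept
after full input: {1,2,3,4,6,7}  (accept=1 in)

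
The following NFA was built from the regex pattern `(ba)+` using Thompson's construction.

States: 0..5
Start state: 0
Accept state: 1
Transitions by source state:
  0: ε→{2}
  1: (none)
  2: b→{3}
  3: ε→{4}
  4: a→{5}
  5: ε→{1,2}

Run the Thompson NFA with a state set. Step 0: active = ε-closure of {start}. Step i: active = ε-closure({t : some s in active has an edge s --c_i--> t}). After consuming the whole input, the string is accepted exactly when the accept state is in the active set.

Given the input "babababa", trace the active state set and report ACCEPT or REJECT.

Answer: ACCEPT

Trace:
initial (ε-close {0}): {0,2}
'b' @ 1: {3,4}
'a' @ 2: {1,2,5}  ✓accept
'b' @ 3: {3,4}
'a' @ 4: {1,2,5}  ✓accept
'b' @ 5: {3,4}
'a' @ 6: {1,2,5}  ✓accept
'b' @ 7: {3,4}
'a' @ 8: {1,2,5}  ✓accept
final: {1,2,5}; accept 1 in set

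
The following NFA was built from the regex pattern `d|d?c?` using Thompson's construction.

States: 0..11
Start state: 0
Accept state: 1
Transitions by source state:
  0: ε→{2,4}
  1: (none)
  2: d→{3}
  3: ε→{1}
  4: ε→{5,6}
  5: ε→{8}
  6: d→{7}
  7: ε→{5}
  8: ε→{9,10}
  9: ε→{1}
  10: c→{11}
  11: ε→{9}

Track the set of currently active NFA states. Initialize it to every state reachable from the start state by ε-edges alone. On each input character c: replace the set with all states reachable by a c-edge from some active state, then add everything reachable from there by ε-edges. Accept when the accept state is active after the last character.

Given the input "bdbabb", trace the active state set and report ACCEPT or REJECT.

Answer: REJECT

Steps:
initial (ε-close {0}): {0,1,2,4,5,6,8,9,10}
'b' @ 1: {}  — no active states
rest 'dbabb' ignored (set empty)
final: {}; accept 1 not in set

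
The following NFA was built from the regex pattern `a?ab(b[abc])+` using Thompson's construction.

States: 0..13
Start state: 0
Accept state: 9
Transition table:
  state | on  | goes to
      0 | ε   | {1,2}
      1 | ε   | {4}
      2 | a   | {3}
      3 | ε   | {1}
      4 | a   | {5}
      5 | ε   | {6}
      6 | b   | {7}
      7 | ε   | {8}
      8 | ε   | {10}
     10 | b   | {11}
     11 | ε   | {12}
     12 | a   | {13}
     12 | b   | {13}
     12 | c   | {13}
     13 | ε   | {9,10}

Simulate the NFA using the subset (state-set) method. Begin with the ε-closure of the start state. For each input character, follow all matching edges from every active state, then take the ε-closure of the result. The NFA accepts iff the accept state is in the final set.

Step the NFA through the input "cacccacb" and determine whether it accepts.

Answer: REJECT

Trace:
initial (ε-close {0}): {0,1,2,4}
'c' @ 1: {}  — state set empty
rest 'acccacb' ignored (set empty)
final: {}; accept 9 not in set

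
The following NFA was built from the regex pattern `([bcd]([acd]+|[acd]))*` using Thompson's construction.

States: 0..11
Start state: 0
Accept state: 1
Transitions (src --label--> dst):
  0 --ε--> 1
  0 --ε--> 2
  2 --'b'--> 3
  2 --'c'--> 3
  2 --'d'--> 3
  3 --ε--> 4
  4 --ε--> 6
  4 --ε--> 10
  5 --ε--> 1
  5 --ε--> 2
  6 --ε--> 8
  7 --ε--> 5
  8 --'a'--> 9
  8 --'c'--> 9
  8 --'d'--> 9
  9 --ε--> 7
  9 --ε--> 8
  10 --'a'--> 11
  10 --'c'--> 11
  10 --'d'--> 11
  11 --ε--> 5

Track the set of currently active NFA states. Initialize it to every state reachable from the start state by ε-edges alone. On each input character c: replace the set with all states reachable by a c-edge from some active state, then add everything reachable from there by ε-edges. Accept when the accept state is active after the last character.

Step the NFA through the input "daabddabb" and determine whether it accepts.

Answer: REJECT

Derivation:
start: ε-closure({0}) = {0,1,2}
'd' @ 1: {3,4,6,8,10}
'a' @ 2: {1,2,5,7,8,9,11}  ✓accept
'a' @ 3: {1,2,5,7,8,9}  ✓accept
'b' @ 4: {3,4,6,8,10}
'd' @ 5: {1,2,5,7,8,9,11}  ✓accept
'd' @ 6: {1,2,3,4,5,6,7,8,9,10}  ✓accept
'a' @ 7: {1,2,5,7,8,9,11}  ✓accept
'b' @ 8: {3,4,6,8,10}
'b' @ 9: {}  — dead — no transitions
after full input: {}  (accept=1 not in)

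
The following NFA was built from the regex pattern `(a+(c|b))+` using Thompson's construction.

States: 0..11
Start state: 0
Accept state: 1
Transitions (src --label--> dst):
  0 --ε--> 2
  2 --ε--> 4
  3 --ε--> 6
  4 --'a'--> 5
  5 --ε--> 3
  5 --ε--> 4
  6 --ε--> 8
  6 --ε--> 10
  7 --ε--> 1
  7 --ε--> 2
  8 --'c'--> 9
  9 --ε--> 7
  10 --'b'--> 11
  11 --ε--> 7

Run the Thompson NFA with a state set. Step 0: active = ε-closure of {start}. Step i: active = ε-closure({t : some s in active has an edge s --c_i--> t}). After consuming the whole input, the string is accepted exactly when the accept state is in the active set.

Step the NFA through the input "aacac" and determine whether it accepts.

S₀ = ε-closure({0}) = {0,2,4}
'a' @ 1: {3,4,5,6,8,10}
'a' @ 2: {3,4,5,6,8,10}
'c' @ 3: {1,2,4,7,9}  ✓accept
'a' @ 4: {3,4,5,6,8,10}
'c' @ 5: {1,2,4,7,9}  ✓accept
final: {1,2,4,7,9}; accept 1 in set

Answer: ACCEPT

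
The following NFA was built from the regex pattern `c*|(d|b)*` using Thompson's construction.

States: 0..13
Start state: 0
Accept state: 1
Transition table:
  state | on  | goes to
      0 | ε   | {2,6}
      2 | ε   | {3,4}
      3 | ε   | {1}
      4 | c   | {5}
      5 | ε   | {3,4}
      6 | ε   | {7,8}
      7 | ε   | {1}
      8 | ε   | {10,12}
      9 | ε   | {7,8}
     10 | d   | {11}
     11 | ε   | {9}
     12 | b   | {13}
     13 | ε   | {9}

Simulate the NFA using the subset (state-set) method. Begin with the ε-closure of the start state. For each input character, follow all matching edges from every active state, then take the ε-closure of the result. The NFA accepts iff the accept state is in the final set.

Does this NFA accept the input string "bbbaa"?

start: ε-closure({0}) = {0,1,2,3,4,6,7,8,10,12}
'b' @ 1: {1,7,8,9,10,12,13}  [accepting]
'b' @ 2: {1,7,8,9,10,12,13}  [accepting]
'b' @ 3: {1,7,8,9,10,12,13}  [accepting]
'a' @ 4: {}  — no active states
rest 'a' ignored (set empty)
final: {}; accept 1 not in set

Answer: REJECT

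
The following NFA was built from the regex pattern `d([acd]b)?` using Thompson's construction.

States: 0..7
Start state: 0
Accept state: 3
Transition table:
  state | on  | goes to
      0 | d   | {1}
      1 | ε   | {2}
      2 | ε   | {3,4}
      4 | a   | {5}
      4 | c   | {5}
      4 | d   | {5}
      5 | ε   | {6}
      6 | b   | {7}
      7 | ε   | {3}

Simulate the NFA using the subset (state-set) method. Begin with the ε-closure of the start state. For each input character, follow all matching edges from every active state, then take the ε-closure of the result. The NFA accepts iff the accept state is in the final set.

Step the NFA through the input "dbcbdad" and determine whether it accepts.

Answer: REJECT

Trace:
start: ε-closure({0}) = {0}
'd' @ 1: {1,2,3,4}  (accept∈set)
'b' @ 2: {}  — state set empty
rest 'cbdad' ignored (set empty)
final: {}; accept 3 not in set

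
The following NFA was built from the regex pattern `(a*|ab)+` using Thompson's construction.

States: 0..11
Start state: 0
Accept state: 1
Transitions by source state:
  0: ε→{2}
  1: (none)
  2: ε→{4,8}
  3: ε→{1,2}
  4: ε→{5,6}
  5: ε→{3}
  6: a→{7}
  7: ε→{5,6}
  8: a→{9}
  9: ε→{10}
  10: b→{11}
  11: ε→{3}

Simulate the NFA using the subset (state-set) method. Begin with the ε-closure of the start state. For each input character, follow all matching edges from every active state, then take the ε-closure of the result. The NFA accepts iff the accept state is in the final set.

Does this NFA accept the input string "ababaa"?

S₀ = ε-closure({0}) = {0,1,2,3,4,5,6,8}
'a' @ 1: {1,2,3,4,5,6,7,8,9,10}  [accepting]
'b' @ 2: {1,2,3,4,5,6,8,11}  [accepting]
'a' @ 3: {1,2,3,4,5,6,7,8,9,10}  [accepting]
'b' @ 4: {1,2,3,4,5,6,8,11}  [accepting]
'a' @ 5: {1,2,3,4,5,6,7,8,9,10}  [accepting]
'a' @ 6: {1,2,3,4,5,6,7,8,9,10}  [accepting]
after full input: {1,2,3,4,5,6,7,8,9,10}  (accept=1 in)

Answer: ACCEPT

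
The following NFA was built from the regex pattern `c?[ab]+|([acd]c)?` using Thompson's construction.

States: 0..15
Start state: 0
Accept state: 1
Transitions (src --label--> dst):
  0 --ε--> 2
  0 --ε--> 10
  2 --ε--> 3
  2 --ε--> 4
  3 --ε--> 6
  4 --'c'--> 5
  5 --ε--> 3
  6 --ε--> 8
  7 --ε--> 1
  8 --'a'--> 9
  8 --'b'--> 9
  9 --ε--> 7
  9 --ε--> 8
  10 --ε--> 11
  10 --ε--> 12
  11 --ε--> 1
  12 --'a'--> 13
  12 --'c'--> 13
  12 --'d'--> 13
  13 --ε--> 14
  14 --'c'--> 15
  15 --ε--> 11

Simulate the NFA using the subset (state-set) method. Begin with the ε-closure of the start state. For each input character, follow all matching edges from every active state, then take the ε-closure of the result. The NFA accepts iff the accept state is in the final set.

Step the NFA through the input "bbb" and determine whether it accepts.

initial (ε-close {0}): {0,1,2,3,4,6,8,10,11,12}
'b' @ 1: {1,7,8,9}  (accept∈set)
'b' @ 2: {1,7,8,9}  (accept∈set)
'b' @ 3: {1,7,8,9}  (accept∈set)
end set {1,7,8,9} — state 1 in

Answer: ACCEPT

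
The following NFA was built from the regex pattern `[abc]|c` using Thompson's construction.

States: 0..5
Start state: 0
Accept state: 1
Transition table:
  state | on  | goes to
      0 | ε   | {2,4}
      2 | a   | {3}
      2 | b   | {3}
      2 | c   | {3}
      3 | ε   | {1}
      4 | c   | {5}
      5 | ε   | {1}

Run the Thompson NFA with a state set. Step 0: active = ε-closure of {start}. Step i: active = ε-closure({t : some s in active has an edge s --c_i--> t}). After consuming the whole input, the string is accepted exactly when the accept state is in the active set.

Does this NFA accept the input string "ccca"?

S₀ = ε-closure({0}) = {0,2,4}
'c' @ 1: {1,3,5}  [accepting]
'c' @ 2: {}  — dead — no transitions
rest 'ca' ignored (set empty)
final: {}; accept 1 not in set

Answer: REJECT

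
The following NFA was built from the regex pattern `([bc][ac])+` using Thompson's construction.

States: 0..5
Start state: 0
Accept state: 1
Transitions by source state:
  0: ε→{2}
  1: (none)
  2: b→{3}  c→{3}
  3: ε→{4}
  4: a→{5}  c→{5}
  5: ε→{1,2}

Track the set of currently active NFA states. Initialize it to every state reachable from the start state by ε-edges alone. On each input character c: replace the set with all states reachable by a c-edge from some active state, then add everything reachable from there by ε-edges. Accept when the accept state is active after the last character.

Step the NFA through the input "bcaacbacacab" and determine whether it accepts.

Answer: REJECT

Derivation:
S₀ = ε-closure({0}) = {0,2}
'b' @ 1: {3,4}
'c' @ 2: {1,2,5}  ✓accept
'a' @ 3: {}  — dead — no transitions
rest 'acbacacab' ignored (set empty)
final: {}; accept 1 not in set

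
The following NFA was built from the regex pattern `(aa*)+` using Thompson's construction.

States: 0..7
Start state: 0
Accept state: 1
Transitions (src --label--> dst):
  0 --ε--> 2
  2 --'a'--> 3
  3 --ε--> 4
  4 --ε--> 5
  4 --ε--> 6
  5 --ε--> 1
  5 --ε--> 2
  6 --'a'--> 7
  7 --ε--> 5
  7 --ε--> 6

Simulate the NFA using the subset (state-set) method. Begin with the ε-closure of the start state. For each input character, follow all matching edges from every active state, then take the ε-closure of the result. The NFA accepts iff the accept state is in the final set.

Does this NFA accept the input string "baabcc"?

Answer: REJECT

Steps:
S₀ = ε-closure({0}) = {0,2}
'b' @ 1: {}  — no active states
rest 'aabcc' ignored (set empty)
final: {}; accept 1 not in set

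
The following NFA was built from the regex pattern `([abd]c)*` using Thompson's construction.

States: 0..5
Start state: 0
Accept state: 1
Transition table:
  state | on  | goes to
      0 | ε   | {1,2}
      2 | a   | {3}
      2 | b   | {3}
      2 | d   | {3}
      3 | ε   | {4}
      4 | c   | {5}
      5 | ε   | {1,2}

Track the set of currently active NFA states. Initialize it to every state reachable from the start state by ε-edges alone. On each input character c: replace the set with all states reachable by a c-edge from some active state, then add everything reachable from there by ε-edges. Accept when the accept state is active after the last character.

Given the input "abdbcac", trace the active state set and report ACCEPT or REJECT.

Answer: REJECT

Derivation:
start: ε-closure({0}) = {0,1,2}
'a' @ 1: {3,4}
'b' @ 2: {}  — state set empty
rest 'dbcac' ignored (set empty)
final: {}; accept 1 not in set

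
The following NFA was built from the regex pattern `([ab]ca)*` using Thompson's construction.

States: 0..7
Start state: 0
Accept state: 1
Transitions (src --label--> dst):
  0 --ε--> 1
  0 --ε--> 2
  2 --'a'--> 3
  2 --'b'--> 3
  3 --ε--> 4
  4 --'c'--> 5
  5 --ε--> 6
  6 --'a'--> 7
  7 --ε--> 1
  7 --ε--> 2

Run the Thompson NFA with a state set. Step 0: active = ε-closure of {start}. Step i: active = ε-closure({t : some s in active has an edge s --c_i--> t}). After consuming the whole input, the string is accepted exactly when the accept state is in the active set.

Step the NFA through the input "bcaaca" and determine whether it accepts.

Answer: ACCEPT

Derivation:
initial (ε-close {0}): {0,1,2}
'b' @ 1: {3,4}
'c' @ 2: {5,6}
'a' @ 3: {1,2,7}  ✓accept
'a' @ 4: {3,4}
'c' @ 5: {5,6}
'a' @ 6: {1,2,7}  ✓accept
final: {1,2,7}; accept 1 in set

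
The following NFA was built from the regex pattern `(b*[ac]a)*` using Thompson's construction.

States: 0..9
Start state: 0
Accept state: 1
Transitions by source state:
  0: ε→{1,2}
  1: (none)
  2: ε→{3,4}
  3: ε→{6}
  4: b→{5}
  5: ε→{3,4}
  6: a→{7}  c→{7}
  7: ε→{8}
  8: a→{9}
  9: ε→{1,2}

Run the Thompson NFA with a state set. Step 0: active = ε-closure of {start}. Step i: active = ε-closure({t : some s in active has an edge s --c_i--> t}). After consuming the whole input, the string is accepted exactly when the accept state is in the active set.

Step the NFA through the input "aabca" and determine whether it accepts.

Answer: ACCEPT

Trace:
initial (ε-close {0}): {0,1,2,3,4,6}
'a' @ 1: {7,8}
'a' @ 2: {1,2,3,4,6,9}  [accepting]
'b' @ 3: {3,4,5,6}
'c' @ 4: {7,8}
'a' @ 5: {1,2,3,4,6,9}  [accepting]
final: {1,2,3,4,6,9}; accept 1 in set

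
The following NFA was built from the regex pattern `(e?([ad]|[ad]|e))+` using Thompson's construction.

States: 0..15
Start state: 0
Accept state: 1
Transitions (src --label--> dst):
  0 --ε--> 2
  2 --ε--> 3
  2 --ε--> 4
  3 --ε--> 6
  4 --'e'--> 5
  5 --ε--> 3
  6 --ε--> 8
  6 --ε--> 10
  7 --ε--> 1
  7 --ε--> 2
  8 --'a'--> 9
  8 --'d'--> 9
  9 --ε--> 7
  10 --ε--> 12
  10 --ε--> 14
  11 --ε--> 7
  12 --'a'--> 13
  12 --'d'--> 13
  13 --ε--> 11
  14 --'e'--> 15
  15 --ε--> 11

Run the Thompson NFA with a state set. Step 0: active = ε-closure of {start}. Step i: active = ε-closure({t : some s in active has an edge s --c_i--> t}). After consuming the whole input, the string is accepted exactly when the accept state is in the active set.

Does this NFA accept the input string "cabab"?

S₀ = ε-closure({0}) = {0,2,3,4,6,8,10,12,14}
'c' @ 1: {}  — no active states
rest 'abab' ignored (set empty)
final: {}; accept 1 not in set

Answer: REJECT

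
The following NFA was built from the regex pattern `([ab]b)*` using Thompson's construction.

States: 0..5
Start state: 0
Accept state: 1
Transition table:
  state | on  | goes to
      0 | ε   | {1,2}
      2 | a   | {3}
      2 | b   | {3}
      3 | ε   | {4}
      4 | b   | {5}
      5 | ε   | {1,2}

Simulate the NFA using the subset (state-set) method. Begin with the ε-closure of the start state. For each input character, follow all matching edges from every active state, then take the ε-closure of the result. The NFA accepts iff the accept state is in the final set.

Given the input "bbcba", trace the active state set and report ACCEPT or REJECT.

initial (ε-close {0}): {0,1,2}
'b' @ 1: {3,4}
'b' @ 2: {1,2,5}  ✓accept
'c' @ 3: {}  — dead — no transitions
rest 'ba' ignored (set empty)
after full input: {}  (accept=1 not in)

Answer: REJECT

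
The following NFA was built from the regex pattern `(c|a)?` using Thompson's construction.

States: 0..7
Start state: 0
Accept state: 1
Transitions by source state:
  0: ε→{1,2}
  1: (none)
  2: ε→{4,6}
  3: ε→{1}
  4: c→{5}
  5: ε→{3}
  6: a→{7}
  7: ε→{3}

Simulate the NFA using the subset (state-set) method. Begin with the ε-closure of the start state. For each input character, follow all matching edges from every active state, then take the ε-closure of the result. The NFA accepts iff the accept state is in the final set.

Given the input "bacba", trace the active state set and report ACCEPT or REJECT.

Answer: REJECT

Steps:
start: ε-closure({0}) = {0,1,2,4,6}
'b' @ 1: {}  — dead — no transitions
rest 'acba' ignored (set empty)
final: {}; accept 1 not in set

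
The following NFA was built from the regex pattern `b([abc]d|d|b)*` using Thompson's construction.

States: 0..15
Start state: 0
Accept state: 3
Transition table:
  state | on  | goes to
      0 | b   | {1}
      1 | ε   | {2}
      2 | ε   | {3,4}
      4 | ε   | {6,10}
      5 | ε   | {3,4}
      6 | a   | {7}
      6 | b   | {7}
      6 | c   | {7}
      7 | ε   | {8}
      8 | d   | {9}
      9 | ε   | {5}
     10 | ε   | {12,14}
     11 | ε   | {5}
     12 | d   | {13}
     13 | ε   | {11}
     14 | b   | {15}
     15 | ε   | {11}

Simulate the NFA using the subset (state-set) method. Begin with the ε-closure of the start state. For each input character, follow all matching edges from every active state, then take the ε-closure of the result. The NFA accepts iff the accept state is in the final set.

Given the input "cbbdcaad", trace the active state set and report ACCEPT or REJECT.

Answer: REJECT

Derivation:
S₀ = ε-closure({0}) = {0}
'c' @ 1: {}  — no active states
rest 'bbdcaad' ignored (set empty)
end set {} — state 3 not in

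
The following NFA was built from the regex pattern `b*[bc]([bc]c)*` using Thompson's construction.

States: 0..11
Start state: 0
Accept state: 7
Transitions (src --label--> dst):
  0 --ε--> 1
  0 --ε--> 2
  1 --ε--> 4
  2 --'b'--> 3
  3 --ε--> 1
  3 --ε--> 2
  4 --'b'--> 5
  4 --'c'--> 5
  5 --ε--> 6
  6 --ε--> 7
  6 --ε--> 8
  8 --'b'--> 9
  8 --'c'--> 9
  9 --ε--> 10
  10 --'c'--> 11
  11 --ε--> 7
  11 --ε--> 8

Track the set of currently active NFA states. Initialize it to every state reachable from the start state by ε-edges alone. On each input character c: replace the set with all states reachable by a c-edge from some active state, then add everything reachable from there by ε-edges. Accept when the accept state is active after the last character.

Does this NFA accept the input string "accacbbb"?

S₀ = ε-closure({0}) = {0,1,2,4}
'a' @ 1: {}  — state set empty
rest 'ccacbbb' ignored (set empty)
end set {} — state 7 not in

Answer: REJECT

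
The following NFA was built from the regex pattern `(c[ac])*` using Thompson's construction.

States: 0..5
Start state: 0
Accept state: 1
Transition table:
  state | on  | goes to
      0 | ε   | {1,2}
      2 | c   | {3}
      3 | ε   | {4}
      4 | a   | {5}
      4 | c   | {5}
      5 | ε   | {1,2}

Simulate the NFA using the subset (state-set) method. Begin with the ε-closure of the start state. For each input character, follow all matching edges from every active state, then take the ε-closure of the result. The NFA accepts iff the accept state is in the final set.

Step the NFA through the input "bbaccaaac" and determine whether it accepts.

Answer: REJECT

Trace:
S₀ = ε-closure({0}) = {0,1,2}
'b' @ 1: {}  — no active states
rest 'baccaaac' ignored (set empty)
after full input: {}  (accept=1 not in)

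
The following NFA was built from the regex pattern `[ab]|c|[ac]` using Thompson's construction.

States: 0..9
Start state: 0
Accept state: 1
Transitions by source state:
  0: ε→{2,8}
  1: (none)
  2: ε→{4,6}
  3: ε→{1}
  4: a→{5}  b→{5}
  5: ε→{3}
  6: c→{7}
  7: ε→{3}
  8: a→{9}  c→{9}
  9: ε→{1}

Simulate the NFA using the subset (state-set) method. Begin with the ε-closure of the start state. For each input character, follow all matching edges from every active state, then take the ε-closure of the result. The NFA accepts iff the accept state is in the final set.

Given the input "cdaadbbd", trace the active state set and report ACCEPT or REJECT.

Answer: REJECT

Trace:
initial (ε-close {0}): {0,2,4,6,8}
'c' @ 1: {1,3,7,9}  [accepting]
'd' @ 2: {}  — dead — no transitions
rest 'aadbbd' ignored (set empty)
after full input: {}  (accept=1 not in)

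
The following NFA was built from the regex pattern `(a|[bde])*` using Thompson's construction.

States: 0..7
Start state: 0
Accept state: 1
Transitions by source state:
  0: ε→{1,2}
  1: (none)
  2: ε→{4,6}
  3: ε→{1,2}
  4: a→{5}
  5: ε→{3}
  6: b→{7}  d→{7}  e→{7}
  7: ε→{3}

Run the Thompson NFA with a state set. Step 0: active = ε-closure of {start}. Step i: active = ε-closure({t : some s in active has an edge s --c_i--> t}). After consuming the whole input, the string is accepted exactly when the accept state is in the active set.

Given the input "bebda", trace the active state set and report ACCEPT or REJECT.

S₀ = ε-closure({0}) = {0,1,2,4,6}
'b' @ 1: {1,2,3,4,6,7}  (accept∈set)
'e' @ 2: {1,2,3,4,6,7}  (accept∈set)
'b' @ 3: {1,2,3,4,6,7}  (accept∈set)
'd' @ 4: {1,2,3,4,6,7}  (accept∈set)
'a' @ 5: {1,2,3,4,5,6}  (accept∈set)
after full input: {1,2,3,4,5,6}  (accept=1 in)

Answer: ACCEPT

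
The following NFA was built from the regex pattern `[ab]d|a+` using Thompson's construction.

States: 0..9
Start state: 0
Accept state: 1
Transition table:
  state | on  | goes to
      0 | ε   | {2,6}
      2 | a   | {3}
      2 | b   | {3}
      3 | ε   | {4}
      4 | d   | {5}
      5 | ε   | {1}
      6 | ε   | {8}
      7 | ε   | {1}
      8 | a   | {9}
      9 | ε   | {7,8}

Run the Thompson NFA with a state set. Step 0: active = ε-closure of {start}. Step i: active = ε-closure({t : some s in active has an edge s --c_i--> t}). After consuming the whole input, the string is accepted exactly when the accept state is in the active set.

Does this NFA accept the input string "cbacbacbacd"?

start: ε-closure({0}) = {0,2,6,8}
'c' @ 1: {}  — state set empty
rest 'bacbacbacd' ignored (set empty)
end set {} — state 1 not in

Answer: REJECT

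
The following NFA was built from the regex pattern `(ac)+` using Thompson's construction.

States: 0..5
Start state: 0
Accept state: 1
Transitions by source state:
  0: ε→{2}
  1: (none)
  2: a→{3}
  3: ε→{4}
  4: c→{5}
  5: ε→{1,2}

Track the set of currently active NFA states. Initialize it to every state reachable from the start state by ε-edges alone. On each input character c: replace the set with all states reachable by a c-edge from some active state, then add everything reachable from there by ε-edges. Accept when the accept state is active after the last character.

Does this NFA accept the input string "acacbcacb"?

S₀ = ε-closure({0}) = {0,2}
'a' @ 1: {3,4}
'c' @ 2: {1,2,5}  ✓accept
'a' @ 3: {3,4}
'c' @ 4: {1,2,5}  ✓accept
'b' @ 5: {}  — dead — no transitions
rest 'cacb' ignored (set empty)
final: {}; accept 1 not in set

Answer: REJECT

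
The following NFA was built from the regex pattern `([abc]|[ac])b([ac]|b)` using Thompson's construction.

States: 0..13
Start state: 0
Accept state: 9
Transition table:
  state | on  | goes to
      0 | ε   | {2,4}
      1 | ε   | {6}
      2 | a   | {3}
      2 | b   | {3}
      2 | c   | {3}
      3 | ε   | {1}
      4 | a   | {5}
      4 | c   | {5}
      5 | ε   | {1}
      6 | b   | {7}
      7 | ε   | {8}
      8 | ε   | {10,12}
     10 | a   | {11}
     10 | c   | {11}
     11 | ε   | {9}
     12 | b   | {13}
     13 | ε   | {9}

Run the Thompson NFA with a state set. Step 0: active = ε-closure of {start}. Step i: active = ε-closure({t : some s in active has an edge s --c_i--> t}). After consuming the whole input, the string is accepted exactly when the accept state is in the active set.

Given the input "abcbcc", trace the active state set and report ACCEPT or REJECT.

Answer: REJECT

Trace:
initial (ε-close {0}): {0,2,4}
'a' @ 1: {1,3,5,6}
'b' @ 2: {7,8,10,12}
'c' @ 3: {9,11}  (accept∈set)
'b' @ 4: {}  — no active states
rest 'cc' ignored (set empty)
end set {} — state 9 not in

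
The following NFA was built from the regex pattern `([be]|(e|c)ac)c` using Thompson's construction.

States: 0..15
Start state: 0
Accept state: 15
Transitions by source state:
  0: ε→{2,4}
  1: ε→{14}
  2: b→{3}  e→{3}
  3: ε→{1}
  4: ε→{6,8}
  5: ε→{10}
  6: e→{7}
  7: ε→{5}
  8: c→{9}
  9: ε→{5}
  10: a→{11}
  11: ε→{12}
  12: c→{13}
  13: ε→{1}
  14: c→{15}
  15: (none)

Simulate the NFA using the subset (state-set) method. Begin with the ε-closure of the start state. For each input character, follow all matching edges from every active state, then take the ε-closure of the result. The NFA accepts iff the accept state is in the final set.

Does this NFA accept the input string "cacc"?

start: ε-closure({0}) = {0,2,4,6,8}
'c' @ 1: {5,9,10}
'a' @ 2: {11,12}
'c' @ 3: {1,13,14}
'c' @ 4: {15}  (accept∈set)
end set {15} — state 15 in

Answer: ACCEPT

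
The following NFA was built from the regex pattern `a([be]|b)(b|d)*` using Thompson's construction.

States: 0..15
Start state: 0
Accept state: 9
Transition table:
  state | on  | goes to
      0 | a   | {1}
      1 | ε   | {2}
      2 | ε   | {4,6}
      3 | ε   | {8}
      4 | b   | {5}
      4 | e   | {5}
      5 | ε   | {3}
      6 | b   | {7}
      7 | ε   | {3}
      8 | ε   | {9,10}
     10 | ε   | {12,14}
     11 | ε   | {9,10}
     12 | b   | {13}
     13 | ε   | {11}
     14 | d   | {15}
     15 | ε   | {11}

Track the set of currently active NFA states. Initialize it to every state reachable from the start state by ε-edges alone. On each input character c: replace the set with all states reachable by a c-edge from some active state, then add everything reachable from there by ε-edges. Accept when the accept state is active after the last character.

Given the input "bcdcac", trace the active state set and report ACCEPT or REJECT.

Answer: REJECT

Derivation:
start: ε-closure({0}) = {0}
'b' @ 1: {}  — dead — no transitions
rest 'cdcac' ignored (set empty)
after full input: {}  (accept=9 not in)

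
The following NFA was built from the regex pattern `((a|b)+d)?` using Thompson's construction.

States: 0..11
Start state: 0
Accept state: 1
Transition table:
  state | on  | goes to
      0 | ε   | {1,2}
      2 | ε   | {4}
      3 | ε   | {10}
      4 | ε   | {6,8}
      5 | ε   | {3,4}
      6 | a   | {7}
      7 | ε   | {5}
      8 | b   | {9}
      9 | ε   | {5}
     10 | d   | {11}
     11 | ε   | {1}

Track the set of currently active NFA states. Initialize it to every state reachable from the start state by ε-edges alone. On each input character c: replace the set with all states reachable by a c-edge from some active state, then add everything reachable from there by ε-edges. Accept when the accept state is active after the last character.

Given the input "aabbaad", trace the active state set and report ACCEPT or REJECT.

initial (ε-close {0}): {0,1,2,4,6,8}
'a' @ 1: {3,4,5,6,7,8,10}
'a' @ 2: {3,4,5,6,7,8,10}
'b' @ 3: {3,4,5,6,8,9,10}
'b' @ 4: {3,4,5,6,8,9,10}
'a' @ 5: {3,4,5,6,7,8,10}
'a' @ 6: {3,4,5,6,7,8,10}
'd' @ 7: {1,11}  ✓accept
final: {1,11}; accept 1 in set

Answer: ACCEPT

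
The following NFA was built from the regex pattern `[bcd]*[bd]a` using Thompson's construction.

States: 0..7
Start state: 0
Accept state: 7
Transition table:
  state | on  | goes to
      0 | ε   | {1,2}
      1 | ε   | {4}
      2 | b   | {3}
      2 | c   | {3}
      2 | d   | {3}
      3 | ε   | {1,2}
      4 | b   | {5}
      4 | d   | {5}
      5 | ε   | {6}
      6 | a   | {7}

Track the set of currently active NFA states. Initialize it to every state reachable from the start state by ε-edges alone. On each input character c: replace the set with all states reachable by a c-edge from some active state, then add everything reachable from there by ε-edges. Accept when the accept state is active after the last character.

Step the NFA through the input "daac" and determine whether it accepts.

Answer: REJECT

Steps:
S₀ = ε-closure({0}) = {0,1,2,4}
'd' @ 1: {1,2,3,4,5,6}
'a' @ 2: {7}  [accepting]
'a' @ 3: {}  — no active states
rest 'c' ignored (set empty)
final: {}; accept 7 not in set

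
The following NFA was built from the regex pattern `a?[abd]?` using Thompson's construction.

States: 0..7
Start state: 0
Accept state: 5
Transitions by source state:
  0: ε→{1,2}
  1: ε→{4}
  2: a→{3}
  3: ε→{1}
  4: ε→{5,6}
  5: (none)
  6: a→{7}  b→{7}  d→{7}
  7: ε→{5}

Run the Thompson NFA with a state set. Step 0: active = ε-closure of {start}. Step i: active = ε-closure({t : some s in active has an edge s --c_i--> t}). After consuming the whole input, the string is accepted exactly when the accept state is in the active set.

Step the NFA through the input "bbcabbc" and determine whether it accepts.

Answer: REJECT

Steps:
S₀ = ε-closure({0}) = {0,1,2,4,5,6}
'b' @ 1: {5,7}  [accepting]
'b' @ 2: {}  — dead — no transitions
rest 'cabbc' ignored (set empty)
final: {}; accept 5 not in set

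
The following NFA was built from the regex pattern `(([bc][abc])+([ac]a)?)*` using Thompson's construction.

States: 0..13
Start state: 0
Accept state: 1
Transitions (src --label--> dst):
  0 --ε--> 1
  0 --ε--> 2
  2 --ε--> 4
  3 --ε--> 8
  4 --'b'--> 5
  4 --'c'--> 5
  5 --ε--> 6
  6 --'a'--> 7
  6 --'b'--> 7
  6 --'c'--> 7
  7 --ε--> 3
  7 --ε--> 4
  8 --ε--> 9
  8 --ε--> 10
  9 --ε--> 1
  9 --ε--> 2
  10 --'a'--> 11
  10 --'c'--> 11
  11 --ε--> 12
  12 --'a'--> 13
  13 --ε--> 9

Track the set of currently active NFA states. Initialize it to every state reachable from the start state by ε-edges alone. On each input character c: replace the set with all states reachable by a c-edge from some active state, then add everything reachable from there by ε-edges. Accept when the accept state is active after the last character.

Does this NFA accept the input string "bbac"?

Answer: REJECT

Trace:
initial (ε-close {0}): {0,1,2,4}
'b' @ 1: {5,6}
'b' @ 2: {1,2,3,4,7,8,9,10}  [accepting]
'a' @ 3: {11,12}
'c' @ 4: {}  — dead — no transitions
after full input: {}  (accept=1 not in)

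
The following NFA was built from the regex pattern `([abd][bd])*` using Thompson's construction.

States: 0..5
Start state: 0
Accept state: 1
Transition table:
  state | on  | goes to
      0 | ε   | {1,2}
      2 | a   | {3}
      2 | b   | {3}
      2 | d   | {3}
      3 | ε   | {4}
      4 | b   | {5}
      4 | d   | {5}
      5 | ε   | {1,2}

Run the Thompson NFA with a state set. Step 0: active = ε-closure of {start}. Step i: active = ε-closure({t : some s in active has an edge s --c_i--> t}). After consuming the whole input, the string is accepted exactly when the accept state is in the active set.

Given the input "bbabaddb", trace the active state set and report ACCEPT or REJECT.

start: ε-closure({0}) = {0,1,2}
'b' @ 1: {3,4}
'b' @ 2: {1,2,5}  [accepting]
'a' @ 3: {3,4}
'b' @ 4: {1,2,5}  [accepting]
'a' @ 5: {3,4}
'd' @ 6: {1,2,5}  [accepting]
'd' @ 7: {3,4}
'b' @ 8: {1,2,5}  [accepting]
end set {1,2,5} — state 1 in

Answer: ACCEPT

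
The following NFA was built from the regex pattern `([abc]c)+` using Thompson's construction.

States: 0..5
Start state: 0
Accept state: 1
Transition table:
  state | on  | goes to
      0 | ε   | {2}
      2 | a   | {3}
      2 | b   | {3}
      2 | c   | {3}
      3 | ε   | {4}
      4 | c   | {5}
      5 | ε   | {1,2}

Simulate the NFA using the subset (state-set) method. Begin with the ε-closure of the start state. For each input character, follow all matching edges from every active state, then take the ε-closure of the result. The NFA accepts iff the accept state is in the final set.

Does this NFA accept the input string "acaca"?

Answer: REJECT

Steps:
start: ε-closure({0}) = {0,2}
'a' @ 1: {3,4}
'c' @ 2: {1,2,5}  (accept∈set)
'a' @ 3: {3,4}
'c' @ 4: {1,2,5}  (accept∈set)
'a' @ 5: {3,4}
after full input: {3,4}  (accept=1 not in)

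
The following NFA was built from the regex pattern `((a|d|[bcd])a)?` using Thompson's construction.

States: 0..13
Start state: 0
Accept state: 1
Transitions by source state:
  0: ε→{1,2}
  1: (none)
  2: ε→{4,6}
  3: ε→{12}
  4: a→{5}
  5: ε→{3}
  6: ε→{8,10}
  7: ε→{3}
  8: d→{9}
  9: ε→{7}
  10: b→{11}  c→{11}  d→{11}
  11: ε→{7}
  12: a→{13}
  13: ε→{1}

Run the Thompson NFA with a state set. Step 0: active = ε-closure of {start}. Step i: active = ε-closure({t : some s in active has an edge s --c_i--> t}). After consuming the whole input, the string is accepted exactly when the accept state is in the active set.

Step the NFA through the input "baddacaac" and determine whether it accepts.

S₀ = ε-closure({0}) = {0,1,2,4,6,8,10}
'b' @ 1: {3,7,11,12}
'a' @ 2: {1,13}  ✓accept
'd' @ 3: {}  — dead — no transitions
rest 'dacaac' ignored (set empty)
after full input: {}  (accept=1 not in)

Answer: REJECT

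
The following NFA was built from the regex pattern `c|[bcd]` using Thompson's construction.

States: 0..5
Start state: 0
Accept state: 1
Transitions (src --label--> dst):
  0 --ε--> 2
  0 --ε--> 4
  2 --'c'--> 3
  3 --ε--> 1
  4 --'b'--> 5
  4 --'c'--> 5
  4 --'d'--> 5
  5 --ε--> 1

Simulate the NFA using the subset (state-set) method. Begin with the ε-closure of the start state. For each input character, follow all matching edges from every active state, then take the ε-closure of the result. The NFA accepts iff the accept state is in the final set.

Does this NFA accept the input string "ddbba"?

Answer: REJECT

Trace:
S₀ = ε-closure({0}) = {0,2,4}
'd' @ 1: {1,5}  (accept∈set)
'd' @ 2: {}  — no active states
rest 'bba' ignored (set empty)
after full input: {}  (accept=1 not in)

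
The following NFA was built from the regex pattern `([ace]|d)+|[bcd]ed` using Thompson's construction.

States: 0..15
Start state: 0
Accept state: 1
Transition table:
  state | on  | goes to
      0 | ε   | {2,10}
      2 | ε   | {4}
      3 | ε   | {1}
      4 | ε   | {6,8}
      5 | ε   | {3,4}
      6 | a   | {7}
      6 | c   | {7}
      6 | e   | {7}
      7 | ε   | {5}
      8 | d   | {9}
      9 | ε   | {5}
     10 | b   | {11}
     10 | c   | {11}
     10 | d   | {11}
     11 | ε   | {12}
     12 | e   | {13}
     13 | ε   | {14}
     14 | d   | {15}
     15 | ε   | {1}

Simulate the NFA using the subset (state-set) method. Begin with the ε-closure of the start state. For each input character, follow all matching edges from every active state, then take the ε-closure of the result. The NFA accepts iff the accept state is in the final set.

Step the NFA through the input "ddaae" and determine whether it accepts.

S₀ = ε-closure({0}) = {0,2,4,6,8,10}
'd' @ 1: {1,3,4,5,6,8,9,11,12}  (accept∈set)
'd' @ 2: {1,3,4,5,6,8,9}  (accept∈set)
'a' @ 3: {1,3,4,5,6,7,8}  (accept∈set)
'a' @ 4: {1,3,4,5,6,7,8}  (accept∈set)
'e' @ 5: {1,3,4,5,6,7,8}  (accept∈set)
final: {1,3,4,5,6,7,8}; accept 1 in set

Answer: ACCEPT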